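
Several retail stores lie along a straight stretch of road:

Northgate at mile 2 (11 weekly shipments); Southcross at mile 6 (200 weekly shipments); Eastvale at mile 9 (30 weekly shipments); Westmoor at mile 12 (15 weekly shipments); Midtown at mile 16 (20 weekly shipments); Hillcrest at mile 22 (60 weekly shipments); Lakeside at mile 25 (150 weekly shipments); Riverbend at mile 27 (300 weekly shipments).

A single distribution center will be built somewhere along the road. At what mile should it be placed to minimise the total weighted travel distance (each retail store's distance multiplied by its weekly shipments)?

x = 25

For a sum of weighted absolute distances on a line, the optimum is the weighted median (not the mean). Total weight W = 786; half-weight = 393.
Sort by position and accumulate weight:
  mile 2 (Northgate, w=11) → cum 11
  mile 6 (Southcross, w=200) → cum 211
  mile 9 (Eastvale, w=30) → cum 241
  mile 12 (Westmoor, w=15) → cum 256
  mile 16 (Midtown, w=20) → cum 276
  mile 22 (Hillcrest, w=60) → cum 336
  mile 25 (Lakeside, w=150) → cum 486  ≥ 393 → median here
  mile 27 (Riverbend, w=300) → cum 786
Optimal location: mile 25.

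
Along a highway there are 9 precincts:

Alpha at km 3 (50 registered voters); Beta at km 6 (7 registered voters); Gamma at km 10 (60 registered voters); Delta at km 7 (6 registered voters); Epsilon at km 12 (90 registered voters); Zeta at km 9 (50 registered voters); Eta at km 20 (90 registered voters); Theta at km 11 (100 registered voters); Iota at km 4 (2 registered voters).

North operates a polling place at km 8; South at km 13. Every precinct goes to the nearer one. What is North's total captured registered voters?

The indifferent point is the midpoint (8+13)/2 = 10.5; precincts left of it (closer to North at 8) go to North, those right go to South.
  Alpha at 3 (w=50) → North
  Iota at 4 (w=2) → North
  Beta at 6 (w=7) → North
  Delta at 7 (w=6) → North
  Zeta at 9 (w=50) → North
  Gamma at 10 (w=60) → North
  Theta at 11 (w=100) → South
  Epsilon at 12 (w=90) → South
  Eta at 20 (w=90) → South
North captures 175; South captures 280.

175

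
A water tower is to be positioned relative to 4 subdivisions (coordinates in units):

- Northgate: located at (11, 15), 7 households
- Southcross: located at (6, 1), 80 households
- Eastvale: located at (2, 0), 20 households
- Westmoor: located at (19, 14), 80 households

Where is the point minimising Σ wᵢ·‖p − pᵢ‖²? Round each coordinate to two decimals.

(11.32, 6.98)

The minimiser of Σwᵢ‖p−pᵢ‖² is the weighted centroid p* = (Σwᵢpᵢ)/(Σwᵢ).
Σwᵢ = 187.
Σwᵢxᵢ = 7·11 + 80·6 + 20·2 + 80·19 = 2117.
Σwᵢyᵢ = 7·15 + 80·1 + 20·0 + 80·14 = 1305.
x* = 2117/187 = 11.32, y* = 1305/187 = 6.98.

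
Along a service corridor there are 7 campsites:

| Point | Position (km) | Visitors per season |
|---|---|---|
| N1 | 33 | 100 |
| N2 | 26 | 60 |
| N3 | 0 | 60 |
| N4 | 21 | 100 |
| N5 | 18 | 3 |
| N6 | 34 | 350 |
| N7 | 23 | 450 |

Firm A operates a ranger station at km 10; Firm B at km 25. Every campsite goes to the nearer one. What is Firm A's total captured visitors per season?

The indifferent point is the midpoint (10+25)/2 = 17.5; campsites left of it (closer to Firm A at 10) go to Firm A, those right go to Firm B.
  N3 at 0 (w=60) → Firm A
  N5 at 18 (w=3) → Firm B
  N4 at 21 (w=100) → Firm B
  N7 at 23 (w=450) → Firm B
  N2 at 26 (w=60) → Firm B
  N1 at 33 (w=100) → Firm B
  N6 at 34 (w=350) → Firm B
Firm A captures 60; Firm B captures 1063.

60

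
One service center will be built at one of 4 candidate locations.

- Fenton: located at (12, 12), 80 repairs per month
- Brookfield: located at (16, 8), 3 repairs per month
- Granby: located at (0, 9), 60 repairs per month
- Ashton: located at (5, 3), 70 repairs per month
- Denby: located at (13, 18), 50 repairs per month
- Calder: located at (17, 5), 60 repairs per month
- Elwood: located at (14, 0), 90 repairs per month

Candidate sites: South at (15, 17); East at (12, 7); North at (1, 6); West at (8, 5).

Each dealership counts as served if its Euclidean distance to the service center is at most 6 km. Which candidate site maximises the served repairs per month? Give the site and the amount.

East, covering 143

Coverage radius r = 6 km; a point is covered iff (Δx)²+(Δy)² ≤ 6² = 36.
  South (15, 17): covers {Fenton, Denby} → 130
  East (12, 7): covers {Fenton, Brookfield, Calder} → 143
  North (1, 6): covers {Granby, Ashton} → 130
  West (8, 5): covers {Ashton} → 70
Maximum coverage at East: 143 repairs per month.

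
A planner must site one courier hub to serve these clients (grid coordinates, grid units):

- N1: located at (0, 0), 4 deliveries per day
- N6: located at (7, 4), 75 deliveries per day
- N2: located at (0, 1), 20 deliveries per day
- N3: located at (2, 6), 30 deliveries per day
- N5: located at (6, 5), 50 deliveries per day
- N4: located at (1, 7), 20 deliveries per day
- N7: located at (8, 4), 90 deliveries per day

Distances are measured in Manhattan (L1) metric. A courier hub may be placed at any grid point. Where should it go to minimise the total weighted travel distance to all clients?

Manhattan distance separates: Σwᵢ(|x−xᵢ|+|y−yᵢ|) = Σwᵢ|x−xᵢ| + Σwᵢ|y−yᵢ|, so x and y are optimised independently as 1-D weighted medians.
Total weight W = 289; half = 144.5.
x-coordinate, sorted with cumulative weight:
  x=0 (N1, w=4) cum 4
  x=0 (N2, w=20) cum 24
  x=1 (N4, w=20) cum 44
  x=2 (N3, w=30) cum 74
  x=6 (N5, w=50) cum 124
  x=7 (N6, w=75) cum 199  ← median
  x=8 (N7, w=90) cum 289
⇒ x* = 7
y-coordinate, sorted with cumulative weight:
  y=0 (N1, w=4) cum 4
  y=1 (N2, w=20) cum 24
  y=4 (N6, w=75) cum 99
  y=4 (N7, w=90) cum 189  ← median
  y=5 (N5, w=50) cum 239
  y=6 (N3, w=30) cum 269
  y=7 (N4, w=20) cum 289
⇒ y* = 4

(7, 4)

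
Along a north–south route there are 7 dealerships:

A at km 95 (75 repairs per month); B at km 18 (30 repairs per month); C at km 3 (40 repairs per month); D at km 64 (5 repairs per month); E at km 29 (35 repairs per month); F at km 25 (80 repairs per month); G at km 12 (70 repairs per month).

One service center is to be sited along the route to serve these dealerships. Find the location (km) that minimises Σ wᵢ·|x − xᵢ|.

x = 25

For a sum of weighted absolute distances on a line, the optimum is the weighted median (not the mean). Total weight W = 335; half-weight = 167.5.
Sort by position and accumulate weight:
  km 3 (C, w=40) → cum 40
  km 12 (G, w=70) → cum 110
  km 18 (B, w=30) → cum 140
  km 25 (F, w=80) → cum 220  ≥ 167.5 → median here
  km 29 (E, w=35) → cum 255
  km 64 (D, w=5) → cum 260
  km 95 (A, w=75) → cum 335
Optimal location: km 25.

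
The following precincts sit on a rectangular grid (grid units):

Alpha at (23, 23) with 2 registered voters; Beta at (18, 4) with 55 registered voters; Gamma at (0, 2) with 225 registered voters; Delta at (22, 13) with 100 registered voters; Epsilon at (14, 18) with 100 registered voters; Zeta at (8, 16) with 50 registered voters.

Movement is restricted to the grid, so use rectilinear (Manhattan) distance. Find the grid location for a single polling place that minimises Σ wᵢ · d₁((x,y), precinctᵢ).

(8, 4)

Manhattan distance separates: Σwᵢ(|x−xᵢ|+|y−yᵢ|) = Σwᵢ|x−xᵢ| + Σwᵢ|y−yᵢ|, so x and y are optimised independently as 1-D weighted medians.
Total weight W = 532; half = 266.
x-coordinate, sorted with cumulative weight:
  x=0 (Gamma, w=225) cum 225
  x=8 (Zeta, w=50) cum 275  ← median
  x=14 (Epsilon, w=100) cum 375
  x=18 (Beta, w=55) cum 430
  x=22 (Delta, w=100) cum 530
  x=23 (Alpha, w=2) cum 532
⇒ x* = 8
y-coordinate, sorted with cumulative weight:
  y=2 (Gamma, w=225) cum 225
  y=4 (Beta, w=55) cum 280  ← median
  y=13 (Delta, w=100) cum 380
  y=16 (Zeta, w=50) cum 430
  y=18 (Epsilon, w=100) cum 530
  y=23 (Alpha, w=2) cum 532
⇒ y* = 4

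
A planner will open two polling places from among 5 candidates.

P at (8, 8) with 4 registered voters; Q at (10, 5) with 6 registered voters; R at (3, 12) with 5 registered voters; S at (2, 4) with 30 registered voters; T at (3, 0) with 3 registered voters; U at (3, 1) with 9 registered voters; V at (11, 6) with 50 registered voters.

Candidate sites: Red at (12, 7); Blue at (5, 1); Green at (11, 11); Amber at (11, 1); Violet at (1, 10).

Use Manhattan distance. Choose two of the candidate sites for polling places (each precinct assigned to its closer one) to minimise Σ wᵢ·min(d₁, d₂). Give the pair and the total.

Evaluate every pair (each demand assigned to the nearer of the two):
  {Red, Blue}: total = 416
  {Red, Violet}: total = 509
  {Blue, Green}: total = 568
  {Blue, Amber}: total = 592
  {Amber, Violet}: total = 645
  {Red, Amber}: total = 673
  {Green, Violet}: total = 681
  {Red, Green}: total = 762
  {Green, Amber}: total = 808
  {Blue, Violet}: total = 867
Best pair: {Red, Blue} with total 416.

{Red, Blue}, total 416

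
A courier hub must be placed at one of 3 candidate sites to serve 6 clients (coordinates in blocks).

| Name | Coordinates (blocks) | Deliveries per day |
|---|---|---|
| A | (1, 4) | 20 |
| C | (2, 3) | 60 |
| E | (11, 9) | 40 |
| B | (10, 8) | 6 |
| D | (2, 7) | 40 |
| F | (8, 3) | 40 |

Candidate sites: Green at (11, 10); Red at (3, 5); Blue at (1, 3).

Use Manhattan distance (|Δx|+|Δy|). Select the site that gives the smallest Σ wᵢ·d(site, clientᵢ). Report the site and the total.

Total weighted distance at each candidate:
  Green (11, 10): total = 2218
  Red (3, 5): total = 1180
  Blue (1, 3): total = 1284
Minimum is at Red with total 1180 blocks.

Red, total 1180 blocks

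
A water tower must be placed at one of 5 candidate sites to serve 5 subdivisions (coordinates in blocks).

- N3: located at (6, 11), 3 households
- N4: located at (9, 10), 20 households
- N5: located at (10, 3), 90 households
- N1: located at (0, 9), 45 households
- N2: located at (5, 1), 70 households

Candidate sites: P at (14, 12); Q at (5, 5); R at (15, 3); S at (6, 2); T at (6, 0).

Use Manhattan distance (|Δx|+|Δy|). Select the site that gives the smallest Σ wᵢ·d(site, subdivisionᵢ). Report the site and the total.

Total weighted distance at each candidate:
  P (14, 12): total = 3502
  Q (5, 5): total = 1516
  R (15, 3): total = 2546
  S (6, 2): total = 1422
  T (6, 0): total = 1738
Minimum is at S with total 1422 blocks.

S, total 1422 blocks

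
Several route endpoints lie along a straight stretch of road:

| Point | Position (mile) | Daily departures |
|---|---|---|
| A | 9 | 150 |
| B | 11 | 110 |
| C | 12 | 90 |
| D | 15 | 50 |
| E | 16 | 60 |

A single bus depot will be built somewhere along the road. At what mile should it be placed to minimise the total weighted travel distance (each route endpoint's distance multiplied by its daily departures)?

x = 11

For a sum of weighted absolute distances on a line, the optimum is the weighted median (not the mean). Total weight W = 460; half-weight = 230.
Sort by position and accumulate weight:
  mile 9 (A, w=150) → cum 150
  mile 11 (B, w=110) → cum 260  ≥ 230 → median here
  mile 12 (C, w=90) → cum 350
  mile 15 (D, w=50) → cum 400
  mile 16 (E, w=60) → cum 460
Optimal location: mile 11.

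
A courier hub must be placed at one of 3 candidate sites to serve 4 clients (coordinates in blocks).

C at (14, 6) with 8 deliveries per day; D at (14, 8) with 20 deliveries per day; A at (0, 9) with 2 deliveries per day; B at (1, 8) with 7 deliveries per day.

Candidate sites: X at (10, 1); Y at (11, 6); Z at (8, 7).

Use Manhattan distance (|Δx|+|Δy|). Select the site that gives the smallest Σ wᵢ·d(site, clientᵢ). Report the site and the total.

Y, total 236 blocks

Total weighted distance at each candidate:
  X (10, 1): total = 440
  Y (11, 6): total = 236
  Z (8, 7): total = 272
Minimum is at Y with total 236 blocks.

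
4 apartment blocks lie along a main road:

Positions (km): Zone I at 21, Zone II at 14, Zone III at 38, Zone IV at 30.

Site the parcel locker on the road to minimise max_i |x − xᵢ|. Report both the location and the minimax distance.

location 26, max distance 12

The 1-center on a line is the midpoint of the two extreme points: leftmost at 14, rightmost at 38.
Optimal location = (14 + 38)/2 = 26; maximum distance = (38 − 14)/2 = 12.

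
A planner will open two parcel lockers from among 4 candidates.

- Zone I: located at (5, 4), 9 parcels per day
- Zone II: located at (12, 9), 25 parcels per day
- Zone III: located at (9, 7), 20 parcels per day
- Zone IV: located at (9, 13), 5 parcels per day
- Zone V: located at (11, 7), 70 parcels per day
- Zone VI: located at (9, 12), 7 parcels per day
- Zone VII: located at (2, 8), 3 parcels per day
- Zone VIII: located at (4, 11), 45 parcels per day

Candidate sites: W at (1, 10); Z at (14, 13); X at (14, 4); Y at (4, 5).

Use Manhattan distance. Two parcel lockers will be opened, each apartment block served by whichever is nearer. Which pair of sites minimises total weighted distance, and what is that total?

Evaluate every pair (each demand assigned to the nearer of the two):
  {W, X}: total = 1150
  {X, Y}: total = 1187
  {Z, Y}: total = 1290
  {W, Z}: total = 1346
  {W, Y}: total = 1402
  {Z, X}: total = 1466
Best pair: {W, X} with total 1150.

{W, X}, total 1150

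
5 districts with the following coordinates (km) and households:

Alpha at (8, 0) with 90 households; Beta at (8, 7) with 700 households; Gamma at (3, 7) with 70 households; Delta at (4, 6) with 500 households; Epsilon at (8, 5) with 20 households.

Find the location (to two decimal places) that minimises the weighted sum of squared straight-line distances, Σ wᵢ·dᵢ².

The minimiser of Σwᵢ‖p−pᵢ‖² is the weighted centroid p* = (Σwᵢpᵢ)/(Σwᵢ).
Σwᵢ = 1380.
Σwᵢxᵢ = 90·8 + 700·8 + 70·3 + 500·4 + 20·8 = 8690.
Σwᵢyᵢ = 90·0 + 700·7 + 70·7 + 500·6 + 20·5 = 8490.
x* = 8690/1380 = 6.30, y* = 8490/1380 = 6.15.

(6.30, 6.15)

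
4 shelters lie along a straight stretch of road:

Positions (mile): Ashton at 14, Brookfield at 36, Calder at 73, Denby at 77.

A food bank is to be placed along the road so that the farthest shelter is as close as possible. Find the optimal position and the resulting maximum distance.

The 1-center on a line is the midpoint of the two extreme points: leftmost at 14, rightmost at 77.
Optimal location = (14 + 77)/2 = 45.5; maximum distance = (77 − 14)/2 = 31.5.

location 45.5, max distance 31.5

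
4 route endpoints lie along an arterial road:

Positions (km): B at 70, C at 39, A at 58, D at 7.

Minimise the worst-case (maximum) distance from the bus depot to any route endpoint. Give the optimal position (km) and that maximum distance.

location 38.5, max distance 31.5

The 1-center on a line is the midpoint of the two extreme points: leftmost at 7, rightmost at 70.
Optimal location = (7 + 70)/2 = 38.5; maximum distance = (70 − 7)/2 = 31.5.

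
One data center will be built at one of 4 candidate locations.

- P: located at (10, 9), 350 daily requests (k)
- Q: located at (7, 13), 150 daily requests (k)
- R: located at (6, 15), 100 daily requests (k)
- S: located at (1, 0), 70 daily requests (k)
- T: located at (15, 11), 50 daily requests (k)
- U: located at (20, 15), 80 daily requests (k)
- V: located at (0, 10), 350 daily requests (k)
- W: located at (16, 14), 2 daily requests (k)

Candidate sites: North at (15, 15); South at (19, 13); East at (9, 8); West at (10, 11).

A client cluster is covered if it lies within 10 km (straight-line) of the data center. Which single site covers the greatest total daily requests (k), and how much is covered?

Coverage radius r = 10 km; a point is covered iff (Δx)²+(Δy)² ≤ 10² = 100.
  North (15, 15): covers {P, Q, R, T, U, W} → 732
  South (19, 13): covers {P, T, U, W} → 482
  East (9, 8): covers {P, Q, R, T, V, W} → 1002
  West (10, 11): covers {P, Q, R, T, W} → 652
Maximum coverage at East: 1002 daily requests (k).

East, covering 1002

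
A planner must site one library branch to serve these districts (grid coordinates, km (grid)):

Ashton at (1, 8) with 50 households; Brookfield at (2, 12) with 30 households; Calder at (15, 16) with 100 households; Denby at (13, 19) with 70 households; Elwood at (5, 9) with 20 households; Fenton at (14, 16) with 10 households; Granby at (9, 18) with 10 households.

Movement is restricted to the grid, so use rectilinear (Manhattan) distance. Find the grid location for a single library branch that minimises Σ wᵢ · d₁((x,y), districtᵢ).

Manhattan distance separates: Σwᵢ(|x−xᵢ|+|y−yᵢ|) = Σwᵢ|x−xᵢ| + Σwᵢ|y−yᵢ|, so x and y are optimised independently as 1-D weighted medians.
Total weight W = 290; half = 145.
x-coordinate, sorted with cumulative weight:
  x=1 (Ashton, w=50) cum 50
  x=2 (Brookfield, w=30) cum 80
  x=5 (Elwood, w=20) cum 100
  x=9 (Granby, w=10) cum 110
  x=13 (Denby, w=70) cum 180  ← median
  x=14 (Fenton, w=10) cum 190
  x=15 (Calder, w=100) cum 290
⇒ x* = 13
y-coordinate, sorted with cumulative weight:
  y=8 (Ashton, w=50) cum 50
  y=9 (Elwood, w=20) cum 70
  y=12 (Brookfield, w=30) cum 100
  y=16 (Calder, w=100) cum 200  ← median
  y=16 (Fenton, w=10) cum 210
  y=18 (Granby, w=10) cum 220
  y=19 (Denby, w=70) cum 290
⇒ y* = 16

(13, 16)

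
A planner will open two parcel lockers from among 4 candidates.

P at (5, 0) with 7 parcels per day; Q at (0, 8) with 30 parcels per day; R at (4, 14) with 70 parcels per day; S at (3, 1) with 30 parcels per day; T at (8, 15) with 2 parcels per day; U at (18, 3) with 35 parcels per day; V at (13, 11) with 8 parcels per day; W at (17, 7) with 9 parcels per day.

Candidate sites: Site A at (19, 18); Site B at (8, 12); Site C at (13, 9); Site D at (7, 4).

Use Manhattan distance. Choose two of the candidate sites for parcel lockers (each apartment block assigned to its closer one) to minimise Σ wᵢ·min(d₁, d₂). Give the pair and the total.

Evaluate every pair (each demand assigned to the nearer of the two):
  {Site B, Site D}: total = 1593
  {Site B, Site C}: total = 1826
  {Site C, Site D}: total = 1969
  {Site A, Site B}: total = 2096
  {Site A, Site D}: total = 2157
  {Site A, Site C}: total = 2536
Best pair: {Site B, Site D} with total 1593.

{Site B, Site D}, total 1593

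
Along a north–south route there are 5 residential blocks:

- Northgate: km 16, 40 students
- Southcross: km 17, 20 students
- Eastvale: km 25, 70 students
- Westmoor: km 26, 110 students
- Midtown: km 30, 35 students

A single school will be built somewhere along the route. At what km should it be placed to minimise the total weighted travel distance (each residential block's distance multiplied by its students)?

x = 26

For a sum of weighted absolute distances on a line, the optimum is the weighted median (not the mean). Total weight W = 275; half-weight = 137.5.
Sort by position and accumulate weight:
  km 16 (Northgate, w=40) → cum 40
  km 17 (Southcross, w=20) → cum 60
  km 25 (Eastvale, w=70) → cum 130
  km 26 (Westmoor, w=110) → cum 240  ≥ 137.5 → median here
  km 30 (Midtown, w=35) → cum 275
Optimal location: km 26.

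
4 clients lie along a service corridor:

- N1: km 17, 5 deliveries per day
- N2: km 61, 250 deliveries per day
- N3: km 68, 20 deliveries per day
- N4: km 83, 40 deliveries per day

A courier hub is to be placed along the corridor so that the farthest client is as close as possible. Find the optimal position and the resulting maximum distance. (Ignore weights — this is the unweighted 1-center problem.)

location 50, max distance 33

The 1-center on a line is the midpoint of the two extreme points: leftmost at 17, rightmost at 83.
Optimal location = (17 + 83)/2 = 50; maximum distance = (83 − 17)/2 = 33.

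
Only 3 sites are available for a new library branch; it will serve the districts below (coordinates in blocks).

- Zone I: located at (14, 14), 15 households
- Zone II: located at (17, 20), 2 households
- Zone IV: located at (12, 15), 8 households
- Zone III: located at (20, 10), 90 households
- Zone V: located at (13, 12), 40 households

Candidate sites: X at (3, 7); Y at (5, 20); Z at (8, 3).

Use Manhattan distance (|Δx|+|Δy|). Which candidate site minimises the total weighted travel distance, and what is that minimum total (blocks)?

Total weighted distance at each candidate:
  X (3, 7): total = 2860
  Y (5, 20): total = 3235
  Z (8, 3): total = 2705
Minimum is at Z with total 2705 blocks.

Z, total 2705 blocks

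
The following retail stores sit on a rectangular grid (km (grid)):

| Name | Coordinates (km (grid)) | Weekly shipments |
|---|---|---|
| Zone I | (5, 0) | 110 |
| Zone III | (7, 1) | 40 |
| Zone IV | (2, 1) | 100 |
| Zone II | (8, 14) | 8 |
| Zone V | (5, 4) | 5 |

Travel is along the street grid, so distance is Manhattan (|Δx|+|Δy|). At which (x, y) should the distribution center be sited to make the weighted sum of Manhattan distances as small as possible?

Manhattan distance separates: Σwᵢ(|x−xᵢ|+|y−yᵢ|) = Σwᵢ|x−xᵢ| + Σwᵢ|y−yᵢ|, so x and y are optimised independently as 1-D weighted medians.
Total weight W = 263; half = 131.5.
x-coordinate, sorted with cumulative weight:
  x=2 (Zone IV, w=100) cum 100
  x=5 (Zone I, w=110) cum 210  ← median
  x=5 (Zone V, w=5) cum 215
  x=7 (Zone III, w=40) cum 255
  x=8 (Zone II, w=8) cum 263
⇒ x* = 5
y-coordinate, sorted with cumulative weight:
  y=0 (Zone I, w=110) cum 110
  y=1 (Zone III, w=40) cum 150  ← median
  y=1 (Zone IV, w=100) cum 250
  y=4 (Zone V, w=5) cum 255
  y=14 (Zone II, w=8) cum 263
⇒ y* = 1

(5, 1)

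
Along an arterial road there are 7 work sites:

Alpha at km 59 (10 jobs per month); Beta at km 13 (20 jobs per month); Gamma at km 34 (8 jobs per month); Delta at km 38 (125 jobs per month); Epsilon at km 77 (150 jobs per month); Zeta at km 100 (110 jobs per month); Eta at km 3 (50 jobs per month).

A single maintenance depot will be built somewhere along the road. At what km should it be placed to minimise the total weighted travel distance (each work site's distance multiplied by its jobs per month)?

For a sum of weighted absolute distances on a line, the optimum is the weighted median (not the mean). Total weight W = 473; half-weight = 236.5.
Sort by position and accumulate weight:
  km 3 (Eta, w=50) → cum 50
  km 13 (Beta, w=20) → cum 70
  km 34 (Gamma, w=8) → cum 78
  km 38 (Delta, w=125) → cum 203
  km 59 (Alpha, w=10) → cum 213
  km 77 (Epsilon, w=150) → cum 363  ≥ 236.5 → median here
  km 100 (Zeta, w=110) → cum 473
Optimal location: km 77.

x = 77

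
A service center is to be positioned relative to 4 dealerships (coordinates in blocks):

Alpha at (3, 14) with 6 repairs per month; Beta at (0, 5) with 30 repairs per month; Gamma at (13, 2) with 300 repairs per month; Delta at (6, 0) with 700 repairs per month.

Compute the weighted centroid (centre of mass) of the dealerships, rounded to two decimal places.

The minimiser of Σwᵢ‖p−pᵢ‖² is the weighted centroid p* = (Σwᵢpᵢ)/(Σwᵢ).
Σwᵢ = 1036.
Σwᵢxᵢ = 6·3 + 30·0 + 300·13 + 700·6 = 8118.
Σwᵢyᵢ = 6·14 + 30·5 + 300·2 + 700·0 = 834.
x* = 8118/1036 = 7.84, y* = 834/1036 = 0.81.

(7.84, 0.81)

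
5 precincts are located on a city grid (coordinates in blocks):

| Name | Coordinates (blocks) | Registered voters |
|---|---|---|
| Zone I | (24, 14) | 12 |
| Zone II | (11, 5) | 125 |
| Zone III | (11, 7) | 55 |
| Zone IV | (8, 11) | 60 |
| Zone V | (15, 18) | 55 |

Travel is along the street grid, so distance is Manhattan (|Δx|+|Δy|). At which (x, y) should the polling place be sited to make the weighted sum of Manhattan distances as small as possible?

Manhattan distance separates: Σwᵢ(|x−xᵢ|+|y−yᵢ|) = Σwᵢ|x−xᵢ| + Σwᵢ|y−yᵢ|, so x and y are optimised independently as 1-D weighted medians.
Total weight W = 307; half = 153.5.
x-coordinate, sorted with cumulative weight:
  x=8 (Zone IV, w=60) cum 60
  x=11 (Zone II, w=125) cum 185  ← median
  x=11 (Zone III, w=55) cum 240
  x=15 (Zone V, w=55) cum 295
  x=24 (Zone I, w=12) cum 307
⇒ x* = 11
y-coordinate, sorted with cumulative weight:
  y=5 (Zone II, w=125) cum 125
  y=7 (Zone III, w=55) cum 180  ← median
  y=11 (Zone IV, w=60) cum 240
  y=14 (Zone I, w=12) cum 252
  y=18 (Zone V, w=55) cum 307
⇒ y* = 7

(11, 7)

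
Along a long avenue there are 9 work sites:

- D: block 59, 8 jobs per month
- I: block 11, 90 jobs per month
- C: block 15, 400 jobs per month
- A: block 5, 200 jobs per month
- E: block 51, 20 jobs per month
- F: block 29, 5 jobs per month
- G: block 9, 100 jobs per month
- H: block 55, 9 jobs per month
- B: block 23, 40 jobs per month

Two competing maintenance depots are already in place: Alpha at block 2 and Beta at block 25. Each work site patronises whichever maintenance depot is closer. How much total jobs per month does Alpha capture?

390

The indifferent point is the midpoint (2+25)/2 = 13.5; work sites left of it (closer to Alpha at 2) go to Alpha, those right go to Beta.
  A at 5 (w=200) → Alpha
  G at 9 (w=100) → Alpha
  I at 11 (w=90) → Alpha
  C at 15 (w=400) → Beta
  B at 23 (w=40) → Beta
  F at 29 (w=5) → Beta
  E at 51 (w=20) → Beta
  H at 55 (w=9) → Beta
  D at 59 (w=8) → Beta
Alpha captures 390; Beta captures 482.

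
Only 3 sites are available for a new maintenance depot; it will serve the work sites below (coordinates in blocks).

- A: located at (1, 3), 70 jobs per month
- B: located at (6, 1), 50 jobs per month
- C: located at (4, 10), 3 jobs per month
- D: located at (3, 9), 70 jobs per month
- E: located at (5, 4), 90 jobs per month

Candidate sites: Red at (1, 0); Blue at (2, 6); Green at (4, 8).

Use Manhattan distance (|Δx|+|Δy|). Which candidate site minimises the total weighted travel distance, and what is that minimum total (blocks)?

Total weighted distance at each candidate:
  Red (1, 0): total = 2039
  Blue (2, 6): total = 1478
  Green (4, 8): total = 1606
Minimum is at Blue with total 1478 blocks.

Blue, total 1478 blocks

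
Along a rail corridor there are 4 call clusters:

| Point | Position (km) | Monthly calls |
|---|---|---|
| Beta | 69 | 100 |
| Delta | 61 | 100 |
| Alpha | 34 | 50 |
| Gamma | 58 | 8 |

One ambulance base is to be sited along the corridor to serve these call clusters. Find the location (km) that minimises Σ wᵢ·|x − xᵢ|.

x = 61

For a sum of weighted absolute distances on a line, the optimum is the weighted median (not the mean). Total weight W = 258; half-weight = 129.
Sort by position and accumulate weight:
  km 34 (Alpha, w=50) → cum 50
  km 58 (Gamma, w=8) → cum 58
  km 61 (Delta, w=100) → cum 158  ≥ 129 → median here
  km 69 (Beta, w=100) → cum 258
Optimal location: km 61.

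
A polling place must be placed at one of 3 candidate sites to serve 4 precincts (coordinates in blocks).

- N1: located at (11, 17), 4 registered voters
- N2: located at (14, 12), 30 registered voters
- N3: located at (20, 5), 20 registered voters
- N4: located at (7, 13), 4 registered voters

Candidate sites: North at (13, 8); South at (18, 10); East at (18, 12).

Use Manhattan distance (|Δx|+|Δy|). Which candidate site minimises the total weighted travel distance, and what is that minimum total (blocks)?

Total weighted distance at each candidate:
  North (13, 8): total = 438
  South (18, 10): total = 432
  East (18, 12): total = 396
Minimum is at East with total 396 blocks.

East, total 396 blocks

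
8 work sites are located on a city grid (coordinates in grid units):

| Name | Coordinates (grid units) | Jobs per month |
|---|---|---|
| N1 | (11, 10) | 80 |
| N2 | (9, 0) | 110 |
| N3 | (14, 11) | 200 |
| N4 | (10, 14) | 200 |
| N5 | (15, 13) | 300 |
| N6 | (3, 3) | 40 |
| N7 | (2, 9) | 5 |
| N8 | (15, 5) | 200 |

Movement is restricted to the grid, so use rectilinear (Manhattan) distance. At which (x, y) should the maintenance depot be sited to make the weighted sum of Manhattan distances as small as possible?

Manhattan distance separates: Σwᵢ(|x−xᵢ|+|y−yᵢ|) = Σwᵢ|x−xᵢ| + Σwᵢ|y−yᵢ|, so x and y are optimised independently as 1-D weighted medians.
Total weight W = 1135; half = 567.5.
x-coordinate, sorted with cumulative weight:
  x=2 (N7, w=5) cum 5
  x=3 (N6, w=40) cum 45
  x=9 (N2, w=110) cum 155
  x=10 (N4, w=200) cum 355
  x=11 (N1, w=80) cum 435
  x=14 (N3, w=200) cum 635  ← median
  x=15 (N5, w=300) cum 935
  x=15 (N8, w=200) cum 1135
⇒ x* = 14
y-coordinate, sorted with cumulative weight:
  y=0 (N2, w=110) cum 110
  y=3 (N6, w=40) cum 150
  y=5 (N8, w=200) cum 350
  y=9 (N7, w=5) cum 355
  y=10 (N1, w=80) cum 435
  y=11 (N3, w=200) cum 635  ← median
  y=13 (N5, w=300) cum 935
  y=14 (N4, w=200) cum 1135
⇒ y* = 11

(14, 11)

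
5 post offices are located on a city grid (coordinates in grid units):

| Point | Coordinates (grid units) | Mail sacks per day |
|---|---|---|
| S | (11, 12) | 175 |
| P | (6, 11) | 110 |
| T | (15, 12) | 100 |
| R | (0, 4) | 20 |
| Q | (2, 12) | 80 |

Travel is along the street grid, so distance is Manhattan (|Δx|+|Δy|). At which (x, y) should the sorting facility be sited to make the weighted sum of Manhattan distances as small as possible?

(11, 12)

Manhattan distance separates: Σwᵢ(|x−xᵢ|+|y−yᵢ|) = Σwᵢ|x−xᵢ| + Σwᵢ|y−yᵢ|, so x and y are optimised independently as 1-D weighted medians.
Total weight W = 485; half = 242.5.
x-coordinate, sorted with cumulative weight:
  x=0 (R, w=20) cum 20
  x=2 (Q, w=80) cum 100
  x=6 (P, w=110) cum 210
  x=11 (S, w=175) cum 385  ← median
  x=15 (T, w=100) cum 485
⇒ x* = 11
y-coordinate, sorted with cumulative weight:
  y=4 (R, w=20) cum 20
  y=11 (P, w=110) cum 130
  y=12 (S, w=175) cum 305  ← median
  y=12 (T, w=100) cum 405
  y=12 (Q, w=80) cum 485
⇒ y* = 12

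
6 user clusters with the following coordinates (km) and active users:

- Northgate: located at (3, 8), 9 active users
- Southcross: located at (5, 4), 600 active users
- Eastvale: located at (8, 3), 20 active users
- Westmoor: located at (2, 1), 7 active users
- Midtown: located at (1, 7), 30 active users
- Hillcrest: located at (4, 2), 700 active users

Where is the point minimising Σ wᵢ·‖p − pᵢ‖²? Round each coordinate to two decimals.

(4.42, 3.04)

The minimiser of Σwᵢ‖p−pᵢ‖² is the weighted centroid p* = (Σwᵢpᵢ)/(Σwᵢ).
Σwᵢ = 1366.
Σwᵢxᵢ = 9·3 + 600·5 + 20·8 + 7·2 + 30·1 + 700·4 = 6031.
Σwᵢyᵢ = 9·8 + 600·4 + 20·3 + 7·1 + 30·7 + 700·2 = 4149.
x* = 6031/1366 = 4.42, y* = 4149/1366 = 3.04.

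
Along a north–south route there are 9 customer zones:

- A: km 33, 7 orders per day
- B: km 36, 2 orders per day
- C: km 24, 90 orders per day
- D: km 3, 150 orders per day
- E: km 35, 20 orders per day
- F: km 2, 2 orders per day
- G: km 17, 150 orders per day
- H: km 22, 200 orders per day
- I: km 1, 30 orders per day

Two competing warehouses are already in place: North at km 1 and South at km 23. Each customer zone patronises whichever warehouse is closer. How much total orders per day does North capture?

182

The indifferent point is the midpoint (1+23)/2 = 12; customer zones left of it (closer to North at 1) go to North, those right go to South.
  I at 1 (w=30) → North
  F at 2 (w=2) → North
  D at 3 (w=150) → North
  G at 17 (w=150) → South
  H at 22 (w=200) → South
  C at 24 (w=90) → South
  A at 33 (w=7) → South
  E at 35 (w=20) → South
  B at 36 (w=2) → South
North captures 182; South captures 469.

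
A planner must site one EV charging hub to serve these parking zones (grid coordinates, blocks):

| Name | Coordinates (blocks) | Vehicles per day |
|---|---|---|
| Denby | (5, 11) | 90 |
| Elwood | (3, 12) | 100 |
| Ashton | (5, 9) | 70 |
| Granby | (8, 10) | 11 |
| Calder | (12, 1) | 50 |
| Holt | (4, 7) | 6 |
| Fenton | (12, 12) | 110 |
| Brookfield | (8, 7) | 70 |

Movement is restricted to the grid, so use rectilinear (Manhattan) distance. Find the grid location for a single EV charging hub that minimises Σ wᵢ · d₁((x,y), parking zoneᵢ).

Manhattan distance separates: Σwᵢ(|x−xᵢ|+|y−yᵢ|) = Σwᵢ|x−xᵢ| + Σwᵢ|y−yᵢ|, so x and y are optimised independently as 1-D weighted medians.
Total weight W = 507; half = 253.5.
x-coordinate, sorted with cumulative weight:
  x=3 (Elwood, w=100) cum 100
  x=4 (Holt, w=6) cum 106
  x=5 (Denby, w=90) cum 196
  x=5 (Ashton, w=70) cum 266  ← median
  x=8 (Granby, w=11) cum 277
  x=8 (Brookfield, w=70) cum 347
  x=12 (Calder, w=50) cum 397
  x=12 (Fenton, w=110) cum 507
⇒ x* = 5
y-coordinate, sorted with cumulative weight:
  y=1 (Calder, w=50) cum 50
  y=7 (Holt, w=6) cum 56
  y=7 (Brookfield, w=70) cum 126
  y=9 (Ashton, w=70) cum 196
  y=10 (Granby, w=11) cum 207
  y=11 (Denby, w=90) cum 297  ← median
  y=12 (Elwood, w=100) cum 397
  y=12 (Fenton, w=110) cum 507
⇒ y* = 11

(5, 11)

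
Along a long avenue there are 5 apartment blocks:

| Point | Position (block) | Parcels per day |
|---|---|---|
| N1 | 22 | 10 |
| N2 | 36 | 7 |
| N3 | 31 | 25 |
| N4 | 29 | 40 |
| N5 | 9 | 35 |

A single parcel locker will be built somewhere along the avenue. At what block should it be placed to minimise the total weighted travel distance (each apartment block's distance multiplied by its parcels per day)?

For a sum of weighted absolute distances on a line, the optimum is the weighted median (not the mean). Total weight W = 117; half-weight = 58.5.
Sort by position and accumulate weight:
  block 9 (N5, w=35) → cum 35
  block 22 (N1, w=10) → cum 45
  block 29 (N4, w=40) → cum 85  ≥ 58.5 → median here
  block 31 (N3, w=25) → cum 110
  block 36 (N2, w=7) → cum 117
Optimal location: block 29.

x = 29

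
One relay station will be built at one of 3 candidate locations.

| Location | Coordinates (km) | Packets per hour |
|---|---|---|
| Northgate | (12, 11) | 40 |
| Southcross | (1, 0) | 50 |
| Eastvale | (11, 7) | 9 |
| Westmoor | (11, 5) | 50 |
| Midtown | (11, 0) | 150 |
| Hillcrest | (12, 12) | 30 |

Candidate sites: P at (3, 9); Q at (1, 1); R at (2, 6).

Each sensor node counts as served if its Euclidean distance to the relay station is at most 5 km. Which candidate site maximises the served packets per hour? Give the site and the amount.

Coverage radius r = 5 km; a point is covered iff (Δx)²+(Δy)² ≤ 5² = 25.
  P (3, 9): covers {none} → 0
  Q (1, 1): covers {Southcross} → 50
  R (2, 6): covers {none} → 0
Maximum coverage at Q: 50 packets per hour.

Q, covering 50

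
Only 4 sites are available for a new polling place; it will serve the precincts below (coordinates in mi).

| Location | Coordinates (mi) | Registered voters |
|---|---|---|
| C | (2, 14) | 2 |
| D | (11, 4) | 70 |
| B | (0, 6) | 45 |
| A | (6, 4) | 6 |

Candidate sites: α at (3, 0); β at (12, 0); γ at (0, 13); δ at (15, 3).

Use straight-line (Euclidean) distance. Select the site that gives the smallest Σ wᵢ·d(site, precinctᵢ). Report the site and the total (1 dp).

β, total 970.0 mi

Total weighted distance at each candidate:
  α (3, 0): total = 986.0
  β (12, 0): total = 970.0
  γ (0, 13): total = 1379.3
  δ (15, 3): total = 1065.4
Minimum is at β with total 970.0 mi.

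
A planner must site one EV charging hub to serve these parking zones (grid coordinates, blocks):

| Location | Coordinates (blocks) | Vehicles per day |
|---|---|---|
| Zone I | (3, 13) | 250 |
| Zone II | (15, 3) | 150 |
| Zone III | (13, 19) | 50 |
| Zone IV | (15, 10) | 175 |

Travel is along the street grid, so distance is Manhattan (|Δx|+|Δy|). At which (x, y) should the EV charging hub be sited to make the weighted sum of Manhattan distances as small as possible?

(15, 10)

Manhattan distance separates: Σwᵢ(|x−xᵢ|+|y−yᵢ|) = Σwᵢ|x−xᵢ| + Σwᵢ|y−yᵢ|, so x and y are optimised independently as 1-D weighted medians.
Total weight W = 625; half = 312.5.
x-coordinate, sorted with cumulative weight:
  x=3 (Zone I, w=250) cum 250
  x=13 (Zone III, w=50) cum 300
  x=15 (Zone II, w=150) cum 450  ← median
  x=15 (Zone IV, w=175) cum 625
⇒ x* = 15
y-coordinate, sorted with cumulative weight:
  y=3 (Zone II, w=150) cum 150
  y=10 (Zone IV, w=175) cum 325  ← median
  y=13 (Zone I, w=250) cum 575
  y=19 (Zone III, w=50) cum 625
⇒ y* = 10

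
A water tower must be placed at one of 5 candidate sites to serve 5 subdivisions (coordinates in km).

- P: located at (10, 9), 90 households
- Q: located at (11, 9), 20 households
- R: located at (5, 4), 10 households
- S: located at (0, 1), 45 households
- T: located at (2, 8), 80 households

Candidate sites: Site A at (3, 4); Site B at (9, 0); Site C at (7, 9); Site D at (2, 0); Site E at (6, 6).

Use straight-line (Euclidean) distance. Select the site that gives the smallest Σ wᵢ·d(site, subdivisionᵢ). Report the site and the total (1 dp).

Total weighted distance at each candidate:
  Site A (3, 4): total = 1503.7
  Site B (9, 0): total = 2313.8
  Site C (7, 9): total = 1290.1
  Site D (2, 0): total = 2128.9
  Site E (6, 6): total = 1298.2
Minimum is at Site C with total 1290.1 km.

Site C, total 1290.1 km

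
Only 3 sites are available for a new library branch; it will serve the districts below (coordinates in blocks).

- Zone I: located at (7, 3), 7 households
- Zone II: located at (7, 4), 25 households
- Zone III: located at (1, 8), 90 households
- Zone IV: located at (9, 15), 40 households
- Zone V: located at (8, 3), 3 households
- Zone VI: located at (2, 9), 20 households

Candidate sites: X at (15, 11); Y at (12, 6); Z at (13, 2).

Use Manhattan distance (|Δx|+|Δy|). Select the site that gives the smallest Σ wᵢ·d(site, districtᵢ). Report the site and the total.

Y, total 2162 blocks

Total weighted distance at each candidate:
  X (15, 11): total = 2762
  Y (12, 6): total = 2162
  Z (13, 2): total = 2927
Minimum is at Y with total 2162 blocks.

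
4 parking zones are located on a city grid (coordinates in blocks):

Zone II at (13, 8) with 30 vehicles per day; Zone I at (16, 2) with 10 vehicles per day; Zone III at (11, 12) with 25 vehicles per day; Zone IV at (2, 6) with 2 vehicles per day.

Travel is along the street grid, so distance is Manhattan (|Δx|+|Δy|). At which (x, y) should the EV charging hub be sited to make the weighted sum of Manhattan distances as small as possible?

Manhattan distance separates: Σwᵢ(|x−xᵢ|+|y−yᵢ|) = Σwᵢ|x−xᵢ| + Σwᵢ|y−yᵢ|, so x and y are optimised independently as 1-D weighted medians.
Total weight W = 67; half = 33.5.
x-coordinate, sorted with cumulative weight:
  x=2 (Zone IV, w=2) cum 2
  x=11 (Zone III, w=25) cum 27
  x=13 (Zone II, w=30) cum 57  ← median
  x=16 (Zone I, w=10) cum 67
⇒ x* = 13
y-coordinate, sorted with cumulative weight:
  y=2 (Zone I, w=10) cum 10
  y=6 (Zone IV, w=2) cum 12
  y=8 (Zone II, w=30) cum 42  ← median
  y=12 (Zone III, w=25) cum 67
⇒ y* = 8

(13, 8)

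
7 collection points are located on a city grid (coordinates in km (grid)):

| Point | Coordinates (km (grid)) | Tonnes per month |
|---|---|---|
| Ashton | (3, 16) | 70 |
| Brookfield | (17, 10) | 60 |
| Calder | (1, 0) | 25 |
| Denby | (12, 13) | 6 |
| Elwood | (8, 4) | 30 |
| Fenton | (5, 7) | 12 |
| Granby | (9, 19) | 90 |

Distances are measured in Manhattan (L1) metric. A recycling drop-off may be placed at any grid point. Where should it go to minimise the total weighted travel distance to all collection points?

(9, 16)

Manhattan distance separates: Σwᵢ(|x−xᵢ|+|y−yᵢ|) = Σwᵢ|x−xᵢ| + Σwᵢ|y−yᵢ|, so x and y are optimised independently as 1-D weighted medians.
Total weight W = 293; half = 146.5.
x-coordinate, sorted with cumulative weight:
  x=1 (Calder, w=25) cum 25
  x=3 (Ashton, w=70) cum 95
  x=5 (Fenton, w=12) cum 107
  x=8 (Elwood, w=30) cum 137
  x=9 (Granby, w=90) cum 227  ← median
  x=12 (Denby, w=6) cum 233
  x=17 (Brookfield, w=60) cum 293
⇒ x* = 9
y-coordinate, sorted with cumulative weight:
  y=0 (Calder, w=25) cum 25
  y=4 (Elwood, w=30) cum 55
  y=7 (Fenton, w=12) cum 67
  y=10 (Brookfield, w=60) cum 127
  y=13 (Denby, w=6) cum 133
  y=16 (Ashton, w=70) cum 203  ← median
  y=19 (Granby, w=90) cum 293
⇒ y* = 16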